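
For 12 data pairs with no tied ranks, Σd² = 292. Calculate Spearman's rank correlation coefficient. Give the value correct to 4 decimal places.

-0.0210

ρ = 1 − 6Σd² / [n(n²−1)] = 1 − 6×292 / (12×143)
  = 1 − 1752/1716 = 1 − 1.02098 ≈ -0.0210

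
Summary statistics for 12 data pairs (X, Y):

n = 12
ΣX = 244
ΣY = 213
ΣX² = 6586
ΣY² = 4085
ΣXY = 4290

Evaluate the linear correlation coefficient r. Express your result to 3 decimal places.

r = (nΣXY − ΣXΣY) / √[(nΣX² − (ΣX)²)(nΣY² − (ΣY)²)]
Numerator: 12×4290 − 244×213 = -492
Denominator: √[(79032 − 59536)(49020 − 45369)] = √[19496 × 3651] = 8436.8179
r = -492 / 8436.8179 ≈ -0.058

-0.058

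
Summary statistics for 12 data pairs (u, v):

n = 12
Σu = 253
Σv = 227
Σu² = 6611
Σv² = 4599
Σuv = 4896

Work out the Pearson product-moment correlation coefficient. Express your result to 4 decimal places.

r = (nΣuv − ΣuΣv) / √[(nΣu² − (Σu)²)(nΣv² − (Σv)²)]
Numerator: 12×4896 − 253×227 = 1321
Denominator: √[(79332 − 64009)(55188 − 51529)] = √[15323 × 3659] = 7487.7805
r = 1321 / 7487.7805 ≈ 0.1764

0.1764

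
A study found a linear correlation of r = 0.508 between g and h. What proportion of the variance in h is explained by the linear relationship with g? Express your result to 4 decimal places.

r² = (0.508)² = 0.2581

0.2581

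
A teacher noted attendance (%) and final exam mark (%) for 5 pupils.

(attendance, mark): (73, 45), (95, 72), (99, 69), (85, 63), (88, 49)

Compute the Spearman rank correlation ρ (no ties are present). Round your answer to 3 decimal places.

Rank attendance: 1, 4, 5, 2, 3
Rank mark: 1, 5, 4, 3, 2
d = rank(attendance) − rank(mark): 0, -1, 1, -1, 1; Σd² = 4
ρ = 1 − 6Σd² / [n(n²−1)] = 1 − 6×4 / (5×24) = 1 − 24/120 ≈ 0.800

0.800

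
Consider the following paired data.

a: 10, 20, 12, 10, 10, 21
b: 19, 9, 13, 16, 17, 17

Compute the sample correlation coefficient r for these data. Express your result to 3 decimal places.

n = 6, Σa = 83, Σb = 91, Σa² = 1285, Σb² = 1445, Σab = 1213
nΣab − ΣaΣb = 7278 − 7553 = -275
nΣa² − (Σa)² = 7710 − 6889 = 821; nΣb² − (Σb)² = 8670 − 8281 = 389
r = -275 / √(821 × 389) = -275 / 565.1274 ≈ -0.487

-0.487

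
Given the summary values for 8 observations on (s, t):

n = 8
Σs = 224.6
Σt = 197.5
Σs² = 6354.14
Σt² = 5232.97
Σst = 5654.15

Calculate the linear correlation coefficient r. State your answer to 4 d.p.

0.8308

r = (nΣst − ΣsΣt) / √[(nΣs² − (Σs)²)(nΣt² − (Σt)²)]
Numerator: 8×5654.15 − 224.6×197.5 = 874.7
Denominator: √[(50833.12 − 50445.16)(41863.76 − 39006.25)] = √[387.96 × 2857.51] = 1052.9006
r = 874.7 / 1052.9006 ≈ 0.8308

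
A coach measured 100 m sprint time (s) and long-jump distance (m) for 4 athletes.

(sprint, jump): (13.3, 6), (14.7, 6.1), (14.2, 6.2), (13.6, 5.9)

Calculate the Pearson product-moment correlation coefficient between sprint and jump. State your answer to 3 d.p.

n = 4, Σx = 55.8, Σy = 24.2, Σx² = 779.58, Σy² = 146.46, Σxy = 337.75
nΣxy − ΣxΣy = 1351 − 1350.36 = 0.64
nΣx² − (Σx)² = 3118.32 − 3113.64 = 4.68; nΣy² − (Σy)² = 585.84 − 585.64 = 0.2
r = 0.64 / √(4.68 × 0.2) = 0.64 / 0.9675 ≈ 0.662

0.662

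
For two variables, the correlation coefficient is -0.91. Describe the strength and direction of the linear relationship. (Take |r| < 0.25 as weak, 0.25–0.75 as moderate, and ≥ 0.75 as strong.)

strong negative

r = -0.91 < 0 so the relationship is negative.
|r| = 0.91, which falls in the strong range.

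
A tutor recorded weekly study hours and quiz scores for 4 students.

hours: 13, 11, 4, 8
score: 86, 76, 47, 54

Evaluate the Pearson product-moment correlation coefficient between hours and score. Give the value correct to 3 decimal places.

n = 4, Σx = 36, Σy = 263, Σx² = 370, Σy² = 18297, Σxy = 2574
nΣxy − ΣxΣy = 10296 − 9468 = 828
nΣx² − (Σx)² = 1480 − 1296 = 184; nΣy² − (Σy)² = 73188 − 69169 = 4019
r = 828 / √(184 × 4019) = 828 / 859.9395 ≈ 0.963

0.963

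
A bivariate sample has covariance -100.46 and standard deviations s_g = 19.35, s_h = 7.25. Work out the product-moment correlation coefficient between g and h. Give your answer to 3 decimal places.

-0.716

r = Cov(g,h) / (s_g · s_h) = -100.46 / (19.35 × 7.25)
  = -100.46 / 140.2875 ≈ -0.716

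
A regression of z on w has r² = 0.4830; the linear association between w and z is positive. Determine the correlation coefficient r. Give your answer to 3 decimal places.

|r| = √0.4830 = 0.695
The association is positive, so r = 0.695.

0.695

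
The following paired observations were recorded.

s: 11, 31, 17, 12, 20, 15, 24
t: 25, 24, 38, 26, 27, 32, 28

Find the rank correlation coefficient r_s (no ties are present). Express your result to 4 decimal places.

Rank s: 1, 7, 4, 2, 5, 3, 6
Rank t: 2, 1, 7, 3, 4, 6, 5
d = rank(s) − rank(t): -1, 6, -3, -1, 1, -3, 1; Σd² = 58
ρ = 1 − 6Σd² / [n(n²−1)] = 1 − 6×58 / (7×48) = 1 − 348/336 ≈ -0.0357

-0.0357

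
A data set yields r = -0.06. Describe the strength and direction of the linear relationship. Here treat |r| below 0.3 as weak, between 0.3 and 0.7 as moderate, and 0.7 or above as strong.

weak negative

r = -0.06 < 0 so the relationship is negative.
|r| = 0.06, which falls in the weak range.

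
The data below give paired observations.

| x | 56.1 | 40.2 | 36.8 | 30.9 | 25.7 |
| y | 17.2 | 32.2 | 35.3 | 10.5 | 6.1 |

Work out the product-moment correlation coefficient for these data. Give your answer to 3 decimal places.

0.327

n = 5, Σx = 189.7, Σy = 101.3, Σx² = 7732.79, Σy² = 2726.23, Σxy = 4039.62
nΣxy − ΣxΣy = 20198.1 − 19216.61 = 981.49
nΣx² − (Σx)² = 38663.95 − 35986.09 = 2677.86; nΣy² − (Σy)² = 13631.15 − 10261.69 = 3369.46
r = 981.49 / √(2677.86 × 3369.46) = 981.49 / 3003.8213 ≈ 0.327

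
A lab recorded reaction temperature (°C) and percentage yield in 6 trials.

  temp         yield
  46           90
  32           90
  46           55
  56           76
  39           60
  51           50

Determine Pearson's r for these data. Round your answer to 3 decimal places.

n = 6, Σx = 270, Σy = 421, Σx² = 12514, Σy² = 31101, Σxy = 18696
nΣxy − ΣxΣy = 112176 − 113670 = -1494
nΣx² − (Σx)² = 75084 − 72900 = 2184; nΣy² − (Σy)² = 186606 − 177241 = 9365
r = -1494 / √(2184 × 9365) = -1494 / 4522.5170 ≈ -0.330

-0.330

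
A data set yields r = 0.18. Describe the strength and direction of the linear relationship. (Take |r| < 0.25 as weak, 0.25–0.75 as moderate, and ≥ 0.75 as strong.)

weak positive

r = 0.18 > 0 so the relationship is positive.
|r| = 0.18, which falls in the weak range.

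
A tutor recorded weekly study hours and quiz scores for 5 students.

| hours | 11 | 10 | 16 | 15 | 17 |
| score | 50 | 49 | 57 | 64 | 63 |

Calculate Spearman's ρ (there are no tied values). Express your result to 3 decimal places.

0.700

Rank hours: 2, 1, 4, 3, 5
Rank score: 2, 1, 3, 5, 4
d = rank(hours) − rank(score): 0, 0, 1, -2, 1; Σd² = 6
ρ = 1 − 6Σd² / [n(n²−1)] = 1 − 6×6 / (5×24) = 1 − 36/120 ≈ 0.700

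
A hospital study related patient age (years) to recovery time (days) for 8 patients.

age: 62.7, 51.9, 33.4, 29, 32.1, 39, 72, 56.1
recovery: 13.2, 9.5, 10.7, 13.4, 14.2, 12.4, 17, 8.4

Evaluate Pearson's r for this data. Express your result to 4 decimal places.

0.1797

n = 8, Σx = 376.2, Σy = 98.8, Σx² = 19464.08, Σy² = 1273.5, Σxy = 4701.33
nΣxy − ΣxΣy = 37610.64 − 37168.56 = 442.08
nΣx² − (Σx)² = 155712.64 − 141526.44 = 14186.2; nΣy² − (Σy)² = 10188 − 9761.44 = 426.56
r = 442.08 / √(14186.2 × 426.56) = 442.08 / 2459.9320 ≈ 0.1797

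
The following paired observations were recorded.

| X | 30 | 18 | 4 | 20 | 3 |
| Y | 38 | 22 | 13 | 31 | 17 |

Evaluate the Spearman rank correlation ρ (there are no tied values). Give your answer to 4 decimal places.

0.9000

Rank X: 5, 3, 2, 4, 1
Rank Y: 5, 3, 1, 4, 2
d = rank(X) − rank(Y): 0, 0, 1, 0, -1; Σd² = 2
ρ = 1 − 6Σd² / [n(n²−1)] = 1 − 6×2 / (5×24) = 1 − 12/120 ≈ 0.9000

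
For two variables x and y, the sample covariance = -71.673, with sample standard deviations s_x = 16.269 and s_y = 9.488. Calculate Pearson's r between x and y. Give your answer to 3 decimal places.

r = Cov(x,y) / (s_x · s_y) = -71.673 / (16.269 × 9.488)
  = -71.673 / 154.3603 ≈ -0.464

-0.464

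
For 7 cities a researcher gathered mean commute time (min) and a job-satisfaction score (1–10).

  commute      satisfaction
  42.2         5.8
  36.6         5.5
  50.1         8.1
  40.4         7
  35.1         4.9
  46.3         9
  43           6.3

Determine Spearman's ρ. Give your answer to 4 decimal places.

Rank commute: 4, 2, 7, 3, 1, 6, 5
Rank satisfaction: 3, 2, 6, 5, 1, 7, 4
d = rank(commute) − rank(satisfaction): 1, 0, 1, -2, 0, -1, 1; Σd² = 8
ρ = 1 − 6Σd² / [n(n²−1)] = 1 − 6×8 / (7×48) = 1 − 48/336 ≈ 0.8571

0.8571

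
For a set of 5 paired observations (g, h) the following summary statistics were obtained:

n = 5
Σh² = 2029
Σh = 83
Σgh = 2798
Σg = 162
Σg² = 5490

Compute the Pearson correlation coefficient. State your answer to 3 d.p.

r = (nΣgh − ΣgΣh) / √[(nΣg² − (Σg)²)(nΣh² − (Σh)²)]
Numerator: 5×2798 − 162×83 = 544
Denominator: √[(27450 − 26244)(10145 − 6889)] = √[1206 × 3256] = 1981.5994
r = 544 / 1981.5994 ≈ 0.275

0.275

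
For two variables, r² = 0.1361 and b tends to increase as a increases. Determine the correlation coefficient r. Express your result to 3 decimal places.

0.369

|r| = √0.1361 = 0.369
The association is positive, so r = 0.369.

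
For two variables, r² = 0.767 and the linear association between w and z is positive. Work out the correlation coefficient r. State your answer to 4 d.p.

|r| = √0.767 = 0.8758
The association is positive, so r = 0.8758.

0.8758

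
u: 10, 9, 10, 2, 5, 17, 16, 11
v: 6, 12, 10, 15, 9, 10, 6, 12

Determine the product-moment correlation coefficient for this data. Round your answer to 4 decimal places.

n = 8, Σu = 80, Σv = 80, Σu² = 976, Σv² = 866, Σuv = 741
nΣuv − ΣuΣv = 5928 − 6400 = -472
nΣu² − (Σu)² = 7808 − 6400 = 1408; nΣv² − (Σv)² = 6928 − 6400 = 528
r = -472 / √(1408 × 528) = -472 / 862.2204 ≈ -0.5474

-0.5474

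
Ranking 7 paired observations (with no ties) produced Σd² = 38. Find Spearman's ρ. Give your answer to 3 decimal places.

ρ = 1 − 6Σd² / [n(n²−1)] = 1 − 6×38 / (7×48)
  = 1 − 228/336 = 1 − 0.6786 ≈ 0.321

0.321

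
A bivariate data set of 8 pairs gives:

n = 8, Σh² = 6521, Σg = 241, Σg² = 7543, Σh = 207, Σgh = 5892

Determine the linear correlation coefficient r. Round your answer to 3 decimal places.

-0.599

r = (nΣgh − ΣgΣh) / √[(nΣg² − (Σg)²)(nΣh² − (Σh)²)]
Numerator: 8×5892 − 241×207 = -2751
Denominator: √[(60344 − 58081)(52168 − 42849)] = √[2263 × 9319] = 4592.2649
r = -2751 / 4592.2649 ≈ -0.599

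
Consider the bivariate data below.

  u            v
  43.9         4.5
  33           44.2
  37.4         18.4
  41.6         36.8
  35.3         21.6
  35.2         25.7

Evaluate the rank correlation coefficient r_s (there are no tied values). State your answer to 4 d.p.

Rank u: 6, 1, 4, 5, 3, 2
Rank v: 1, 6, 2, 5, 3, 4
d = rank(u) − rank(v): 5, -5, 2, 0, 0, -2; Σd² = 58
ρ = 1 − 6Σd² / [n(n²−1)] = 1 − 6×58 / (6×35) = 1 − 348/210 ≈ -0.6571

-0.6571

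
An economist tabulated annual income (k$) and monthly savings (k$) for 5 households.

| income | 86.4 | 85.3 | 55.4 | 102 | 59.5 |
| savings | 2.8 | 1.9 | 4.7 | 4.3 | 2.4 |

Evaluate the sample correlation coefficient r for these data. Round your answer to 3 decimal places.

n = 5, Σx = 388.6, Σy = 16.1, Σx² = 31754.46, Σy² = 57.79, Σxy = 1245.77
nΣxy − ΣxΣy = 6228.85 − 6256.46 = -27.61
nΣx² − (Σx)² = 158772.3 − 151009.96 = 7762.34; nΣy² − (Σy)² = 288.95 − 259.21 = 29.74
r = -27.61 / √(7762.34 × 29.74) = -27.61 / 480.4706 ≈ -0.057

-0.057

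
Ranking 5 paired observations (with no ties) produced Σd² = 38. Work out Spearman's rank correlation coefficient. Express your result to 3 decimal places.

-0.900

ρ = 1 − 6Σd² / [n(n²−1)] = 1 − 6×38 / (5×24)
  = 1 − 228/120 = 1 − 1.9000 ≈ -0.900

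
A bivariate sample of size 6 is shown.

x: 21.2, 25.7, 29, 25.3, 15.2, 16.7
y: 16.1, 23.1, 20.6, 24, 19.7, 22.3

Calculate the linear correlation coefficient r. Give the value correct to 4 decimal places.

n = 6, Σx = 133.1, Σy = 125.8, Σx² = 3100.95, Σy² = 2678.56, Σxy = 2811.44
nΣxy − ΣxΣy = 16868.64 − 16743.98 = 124.66
nΣx² − (Σx)² = 18605.7 − 17715.61 = 890.09; nΣy² − (Σy)² = 16071.36 − 15825.64 = 245.72
r = 124.66 / √(890.09 × 245.72) = 124.66 / 467.6675 ≈ 0.2666

0.2666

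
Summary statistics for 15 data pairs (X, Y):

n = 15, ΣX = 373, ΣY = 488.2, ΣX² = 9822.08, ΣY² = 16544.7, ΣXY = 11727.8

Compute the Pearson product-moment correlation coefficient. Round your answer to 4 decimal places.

r = (nΣXY − ΣXΣY) / √[(nΣX² − (ΣX)²)(nΣY² − (ΣY)²)]
Numerator: 15×11727.8 − 373×488.2 = -6181.6
Denominator: √[(147331.2 − 139129)(248170.5 − 238339.24)] = √[8202.2 × 9831.26] = 8979.8642
r = -6181.6 / 8979.8642 ≈ -0.6884

-0.6884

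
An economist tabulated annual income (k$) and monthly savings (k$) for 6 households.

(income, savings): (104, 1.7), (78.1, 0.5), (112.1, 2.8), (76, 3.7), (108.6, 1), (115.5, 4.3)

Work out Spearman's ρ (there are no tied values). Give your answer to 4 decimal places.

Rank income: 3, 2, 5, 1, 4, 6
Rank savings: 3, 1, 4, 5, 2, 6
d = rank(income) − rank(savings): 0, 1, 1, -4, 2, 0; Σd² = 22
ρ = 1 − 6Σd² / [n(n²−1)] = 1 − 6×22 / (6×35) = 1 − 132/210 ≈ 0.3714

0.3714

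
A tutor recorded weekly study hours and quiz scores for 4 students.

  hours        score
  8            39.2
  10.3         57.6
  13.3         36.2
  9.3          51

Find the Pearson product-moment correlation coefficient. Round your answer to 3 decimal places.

n = 4, Σx = 40.9, Σy = 184, Σx² = 433.47, Σy² = 8765.84, Σxy = 1862.64
nΣxy − ΣxΣy = 7450.56 − 7525.6 = -75.04
nΣx² − (Σx)² = 1733.88 − 1672.81 = 61.07; nΣy² − (Σy)² = 35063.36 − 33856 = 1207.36
r = -75.04 / √(61.07 × 1207.36) = -75.04 / 271.5391 ≈ -0.276

-0.276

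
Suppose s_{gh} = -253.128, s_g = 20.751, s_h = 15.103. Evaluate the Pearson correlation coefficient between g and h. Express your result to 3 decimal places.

r = Cov(g,h) / (s_g · s_h) = -253.128 / (20.751 × 15.103)
  = -253.128 / 313.4024 ≈ -0.808

-0.808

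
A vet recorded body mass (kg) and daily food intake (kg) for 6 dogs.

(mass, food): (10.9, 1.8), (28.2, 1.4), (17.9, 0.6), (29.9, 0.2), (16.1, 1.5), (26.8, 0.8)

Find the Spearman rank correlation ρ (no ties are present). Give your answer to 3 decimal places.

Rank mass: 1, 5, 3, 6, 2, 4
Rank food: 6, 4, 2, 1, 5, 3
d = rank(mass) − rank(food): -5, 1, 1, 5, -3, 1; Σd² = 62
ρ = 1 − 6Σd² / [n(n²−1)] = 1 − 6×62 / (6×35) = 1 − 372/210 ≈ -0.771

-0.771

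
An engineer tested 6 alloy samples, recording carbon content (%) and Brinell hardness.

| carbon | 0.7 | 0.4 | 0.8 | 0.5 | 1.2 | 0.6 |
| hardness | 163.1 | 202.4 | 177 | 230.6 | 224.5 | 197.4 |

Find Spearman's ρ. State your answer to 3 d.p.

Rank carbon: 4, 1, 5, 2, 6, 3
Rank hardness: 1, 4, 2, 6, 5, 3
d = rank(carbon) − rank(hardness): 3, -3, 3, -4, 1, 0; Σd² = 44
ρ = 1 − 6Σd² / [n(n²−1)] = 1 − 6×44 / (6×35) = 1 − 264/210 ≈ -0.257

-0.257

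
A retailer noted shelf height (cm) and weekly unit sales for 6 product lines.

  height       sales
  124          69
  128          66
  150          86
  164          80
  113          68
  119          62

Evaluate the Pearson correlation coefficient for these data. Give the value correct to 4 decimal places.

0.8418

n = 6, Σx = 798, Σy = 431, Σx² = 108086, Σy² = 31381, Σxy = 58086
nΣxy − ΣxΣy = 348516 − 343938 = 4578
nΣx² − (Σx)² = 648516 − 636804 = 11712; nΣy² − (Σy)² = 188286 − 185761 = 2525
r = 4578 / √(11712 × 2525) = 4578 / 5438.0879 ≈ 0.8418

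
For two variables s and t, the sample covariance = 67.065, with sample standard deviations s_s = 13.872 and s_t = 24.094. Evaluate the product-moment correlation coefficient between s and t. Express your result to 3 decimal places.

0.201

r = Cov(s,t) / (s_s · s_t) = 67.065 / (13.872 × 24.094)
  = 67.065 / 334.2320 ≈ 0.201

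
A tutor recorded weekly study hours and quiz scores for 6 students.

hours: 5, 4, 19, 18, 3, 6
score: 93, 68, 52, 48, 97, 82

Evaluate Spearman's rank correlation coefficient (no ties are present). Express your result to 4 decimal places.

Rank hours: 3, 2, 6, 5, 1, 4
Rank score: 5, 3, 2, 1, 6, 4
d = rank(hours) − rank(score): -2, -1, 4, 4, -5, 0; Σd² = 62
ρ = 1 − 6Σd² / [n(n²−1)] = 1 − 6×62 / (6×35) = 1 − 372/210 ≈ -0.7714

-0.7714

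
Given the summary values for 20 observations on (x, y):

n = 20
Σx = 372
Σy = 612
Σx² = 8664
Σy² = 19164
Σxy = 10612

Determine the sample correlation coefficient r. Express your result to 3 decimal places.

-0.883

r = (nΣxy − ΣxΣy) / √[(nΣx² − (Σx)²)(nΣy² − (Σy)²)]
Numerator: 20×10612 − 372×612 = -15424
Denominator: √[(173280 − 138384)(383280 − 374544)] = √[34896 × 8736] = 17459.9959
r = -15424 / 17459.9959 ≈ -0.883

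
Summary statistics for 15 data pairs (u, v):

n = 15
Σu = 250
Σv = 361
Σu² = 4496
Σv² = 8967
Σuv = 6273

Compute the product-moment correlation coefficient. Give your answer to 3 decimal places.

r = (nΣuv − ΣuΣv) / √[(nΣu² − (Σu)²)(nΣv² − (Σv)²)]
Numerator: 15×6273 − 250×361 = 3845
Denominator: √[(67440 − 62500)(134505 − 130321)] = √[4940 × 4184] = 4546.3128
r = 3845 / 4546.3128 ≈ 0.846

0.846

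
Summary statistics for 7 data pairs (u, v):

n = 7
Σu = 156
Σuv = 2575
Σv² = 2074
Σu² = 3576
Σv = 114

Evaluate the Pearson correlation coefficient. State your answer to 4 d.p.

0.2342

r = (nΣuv − ΣuΣv) / √[(nΣu² − (Σu)²)(nΣv² − (Σv)²)]
Numerator: 7×2575 − 156×114 = 241
Denominator: √[(25032 − 24336)(14518 − 12996)] = √[696 × 1522] = 1029.2288
r = 241 / 1029.2288 ≈ 0.2342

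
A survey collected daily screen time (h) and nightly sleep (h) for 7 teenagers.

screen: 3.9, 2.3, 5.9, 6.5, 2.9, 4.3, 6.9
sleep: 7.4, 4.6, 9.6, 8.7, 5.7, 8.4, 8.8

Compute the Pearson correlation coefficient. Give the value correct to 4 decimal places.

0.8907

n = 7, Σx = 32.7, Σy = 53.2, Σx² = 172.07, Σy² = 424.26, Σxy = 266
nΣxy − ΣxΣy = 1862 − 1739.64 = 122.36
nΣx² − (Σx)² = 1204.49 − 1069.29 = 135.2; nΣy² − (Σy)² = 2969.82 − 2830.24 = 139.58
r = 122.36 / √(135.2 × 139.58) = 122.36 / 137.3725 ≈ 0.8907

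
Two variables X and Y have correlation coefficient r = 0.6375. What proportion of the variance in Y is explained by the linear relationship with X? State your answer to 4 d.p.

r² = (0.6375)² = 0.4064

0.4064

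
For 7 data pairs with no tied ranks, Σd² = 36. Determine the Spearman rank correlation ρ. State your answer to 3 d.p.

0.357

ρ = 1 − 6Σd² / [n(n²−1)] = 1 − 6×36 / (7×48)
  = 1 − 216/336 = 1 − 0.6429 ≈ 0.357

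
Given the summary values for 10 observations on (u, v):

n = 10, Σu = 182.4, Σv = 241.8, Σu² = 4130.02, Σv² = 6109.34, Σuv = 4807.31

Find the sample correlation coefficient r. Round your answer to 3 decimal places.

0.864

r = (nΣuv − ΣuΣv) / √[(nΣu² − (Σu)²)(nΣv² − (Σv)²)]
Numerator: 10×4807.31 − 182.4×241.8 = 3968.78
Denominator: √[(41300.2 − 33269.76)(61093.4 − 58467.24)] = √[8030.44 × 2626.16] = 4592.3001
r = 3968.78 / 4592.3001 ≈ 0.864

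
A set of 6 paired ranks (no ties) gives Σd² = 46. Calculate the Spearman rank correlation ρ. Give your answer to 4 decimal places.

-0.3143

ρ = 1 − 6Σd² / [n(n²−1)] = 1 − 6×46 / (6×35)
  = 1 − 276/210 = 1 − 1.31429 ≈ -0.3143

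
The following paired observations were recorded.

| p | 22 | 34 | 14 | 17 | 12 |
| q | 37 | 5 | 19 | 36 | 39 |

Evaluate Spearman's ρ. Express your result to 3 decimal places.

-0.600

Rank p: 4, 5, 2, 3, 1
Rank q: 4, 1, 2, 3, 5
d = rank(p) − rank(q): 0, 4, 0, 0, -4; Σd² = 32
ρ = 1 − 6Σd² / [n(n²−1)] = 1 − 6×32 / (5×24) = 1 − 192/120 ≈ -0.600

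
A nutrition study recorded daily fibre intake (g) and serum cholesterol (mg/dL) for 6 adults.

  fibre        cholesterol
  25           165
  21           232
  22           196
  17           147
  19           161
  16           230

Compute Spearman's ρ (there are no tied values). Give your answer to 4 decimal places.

0.0857

Rank fibre: 6, 4, 5, 2, 3, 1
Rank cholesterol: 3, 6, 4, 1, 2, 5
d = rank(fibre) − rank(cholesterol): 3, -2, 1, 1, 1, -4; Σd² = 32
ρ = 1 − 6Σd² / [n(n²−1)] = 1 − 6×32 / (6×35) = 1 − 192/210 ≈ 0.0857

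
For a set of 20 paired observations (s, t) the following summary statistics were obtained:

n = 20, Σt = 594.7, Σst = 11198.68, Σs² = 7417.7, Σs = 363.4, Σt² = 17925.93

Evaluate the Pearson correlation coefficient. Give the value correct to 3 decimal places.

0.884

r = (nΣst − ΣsΣt) / √[(nΣs² − (Σs)²)(nΣt² − (Σt)²)]
Numerator: 20×11198.68 − 363.4×594.7 = 7859.62
Denominator: √[(148354 − 132059.56)(358518.6 − 353668.09)] = √[16294.44 × 4850.51] = 8890.2387
r = 7859.62 / 8890.2387 ≈ 0.884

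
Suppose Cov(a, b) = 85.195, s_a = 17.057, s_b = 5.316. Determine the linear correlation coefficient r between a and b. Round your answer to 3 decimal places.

0.940

r = Cov(a,b) / (s_a · s_b) = 85.195 / (17.057 × 5.316)
  = 85.195 / 90.6750 ≈ 0.940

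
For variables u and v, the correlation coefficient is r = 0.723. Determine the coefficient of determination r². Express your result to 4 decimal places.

0.5227

r² = (0.723)² = 0.5227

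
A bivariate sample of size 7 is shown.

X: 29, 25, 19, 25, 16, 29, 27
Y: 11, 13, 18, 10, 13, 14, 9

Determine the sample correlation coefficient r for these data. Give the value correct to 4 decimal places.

-0.4927

n = 7, ΣX = 170, ΣY = 88, ΣX² = 4278, ΣY² = 1160, ΣXY = 2093
nΣXY − ΣXΣY = 14651 − 14960 = -309
nΣX² − (ΣX)² = 29946 − 28900 = 1046; nΣY² − (ΣY)² = 8120 − 7744 = 376
r = -309 / √(1046 × 376) = -309 / 627.1332 ≈ -0.4927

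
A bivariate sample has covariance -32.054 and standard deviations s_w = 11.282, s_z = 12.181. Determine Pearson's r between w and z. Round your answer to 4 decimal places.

r = Cov(w,z) / (s_w · s_z) = -32.054 / (11.282 × 12.181)
  = -32.054 / 137.4260 ≈ -0.2332

-0.2332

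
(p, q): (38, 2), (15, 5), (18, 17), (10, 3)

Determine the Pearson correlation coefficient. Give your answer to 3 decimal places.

-0.233

n = 4, Σp = 81, Σq = 27, Σp² = 2093, Σq² = 327, Σpq = 487
nΣpq − ΣpΣq = 1948 − 2187 = -239
nΣp² − (Σp)² = 8372 − 6561 = 1811; nΣq² − (Σq)² = 1308 − 729 = 579
r = -239 / √(1811 × 579) = -239 / 1023.9966 ≈ -0.233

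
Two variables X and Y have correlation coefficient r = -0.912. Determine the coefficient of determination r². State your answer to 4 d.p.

0.8317

r² = (-0.912)² = 0.8317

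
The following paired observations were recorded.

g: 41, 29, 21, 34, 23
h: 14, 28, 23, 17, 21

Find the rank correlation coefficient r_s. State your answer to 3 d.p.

Rank g: 5, 3, 1, 4, 2
Rank h: 1, 5, 4, 2, 3
d = rank(g) − rank(h): 4, -2, -3, 2, -1; Σd² = 34
ρ = 1 − 6Σd² / [n(n²−1)] = 1 − 6×34 / (5×24) = 1 − 204/120 ≈ -0.700

-0.700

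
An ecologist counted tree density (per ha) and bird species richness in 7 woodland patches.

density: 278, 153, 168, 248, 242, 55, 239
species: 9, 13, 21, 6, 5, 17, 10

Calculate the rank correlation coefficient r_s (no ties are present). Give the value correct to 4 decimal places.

-0.7500

Rank density: 7, 2, 3, 6, 5, 1, 4
Rank species: 3, 5, 7, 2, 1, 6, 4
d = rank(density) − rank(species): 4, -3, -4, 4, 4, -5, 0; Σd² = 98
ρ = 1 − 6Σd² / [n(n²−1)] = 1 − 6×98 / (7×48) = 1 − 588/336 ≈ -0.7500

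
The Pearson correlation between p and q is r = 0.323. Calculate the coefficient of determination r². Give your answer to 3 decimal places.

0.104

r² = (0.323)² = 0.104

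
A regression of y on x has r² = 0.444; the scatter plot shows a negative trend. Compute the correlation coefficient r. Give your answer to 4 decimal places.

-0.6663

|r| = √0.444 = 0.6663
The association is negative, so r = −0.6663.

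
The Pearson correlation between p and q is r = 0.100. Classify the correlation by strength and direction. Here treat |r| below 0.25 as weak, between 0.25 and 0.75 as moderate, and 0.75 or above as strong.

weak positive

r = 0.100 > 0 so the relationship is positive.
|r| = 0.100, which falls in the weak range.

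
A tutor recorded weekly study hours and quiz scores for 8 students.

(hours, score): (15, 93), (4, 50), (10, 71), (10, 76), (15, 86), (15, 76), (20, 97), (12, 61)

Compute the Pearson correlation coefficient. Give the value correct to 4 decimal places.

n = 8, Σx = 101, Σy = 610, Σx² = 1435, Σy² = 48268, Σxy = 8167
nΣxy − ΣxΣy = 65336 − 61610 = 3726
nΣx² − (Σx)² = 11480 − 10201 = 1279; nΣy² − (Σy)² = 386144 − 372100 = 14044
r = 3726 / √(1279 × 14044) = 3726 / 4238.1925 ≈ 0.8791

0.8791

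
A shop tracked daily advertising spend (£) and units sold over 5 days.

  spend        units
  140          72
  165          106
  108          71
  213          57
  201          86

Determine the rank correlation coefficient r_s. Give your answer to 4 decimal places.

-0.1000

Rank spend: 2, 3, 1, 5, 4
Rank units: 3, 5, 2, 1, 4
d = rank(spend) − rank(units): -1, -2, -1, 4, 0; Σd² = 22
ρ = 1 − 6Σd² / [n(n²−1)] = 1 − 6×22 / (5×24) = 1 − 132/120 ≈ -0.1000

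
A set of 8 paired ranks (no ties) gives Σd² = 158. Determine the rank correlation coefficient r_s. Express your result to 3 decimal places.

-0.881

ρ = 1 − 6Σd² / [n(n²−1)] = 1 − 6×158 / (8×63)
  = 1 − 948/504 = 1 − 1.8810 ≈ -0.881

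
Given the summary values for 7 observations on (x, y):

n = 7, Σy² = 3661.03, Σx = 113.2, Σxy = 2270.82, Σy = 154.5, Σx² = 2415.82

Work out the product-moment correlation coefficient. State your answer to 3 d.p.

r = (nΣxy − ΣxΣy) / √[(nΣx² − (Σx)²)(nΣy² − (Σy)²)]
Numerator: 7×2270.82 − 113.2×154.5 = -1593.66
Denominator: √[(16910.74 − 12814.24)(25627.21 − 23870.25)] = √[4096.5 × 1756.96] = 2682.7946
r = -1593.66 / 2682.7946 ≈ -0.594

-0.594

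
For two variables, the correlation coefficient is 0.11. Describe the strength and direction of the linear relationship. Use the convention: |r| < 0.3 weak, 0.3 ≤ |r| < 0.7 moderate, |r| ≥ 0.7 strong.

r = 0.11 > 0 so the relationship is positive.
|r| = 0.11, which falls in the weak range.

weak positive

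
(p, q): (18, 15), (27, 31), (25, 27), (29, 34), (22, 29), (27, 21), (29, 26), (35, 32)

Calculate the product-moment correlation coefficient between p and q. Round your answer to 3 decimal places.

0.672

n = 8, Σp = 212, Σq = 215, Σp² = 5798, Σq² = 6053, Σpq = 5847
nΣpq − ΣpΣq = 46776 − 45580 = 1196
nΣp² − (Σp)² = 46384 − 44944 = 1440; nΣq² − (Σq)² = 48424 − 46225 = 2199
r = 1196 / √(1440 × 2199) = 1196 / 1779.4831 ≈ 0.672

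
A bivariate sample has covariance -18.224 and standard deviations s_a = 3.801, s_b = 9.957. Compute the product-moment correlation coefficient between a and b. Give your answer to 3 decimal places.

-0.482

r = Cov(a,b) / (s_a · s_b) = -18.224 / (3.801 × 9.957)
  = -18.224 / 37.8466 ≈ -0.482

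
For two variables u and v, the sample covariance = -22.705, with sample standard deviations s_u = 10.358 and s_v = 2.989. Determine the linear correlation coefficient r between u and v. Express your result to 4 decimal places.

-0.7334

r = Cov(u,v) / (s_u · s_v) = -22.705 / (10.358 × 2.989)
  = -22.705 / 30.9601 ≈ -0.7334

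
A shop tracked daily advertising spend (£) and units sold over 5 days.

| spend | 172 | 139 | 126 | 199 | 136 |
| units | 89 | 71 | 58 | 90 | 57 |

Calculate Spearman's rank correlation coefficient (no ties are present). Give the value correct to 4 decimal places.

Rank spend: 4, 3, 1, 5, 2
Rank units: 4, 3, 2, 5, 1
d = rank(spend) − rank(units): 0, 0, -1, 0, 1; Σd² = 2
ρ = 1 − 6Σd² / [n(n²−1)] = 1 − 6×2 / (5×24) = 1 − 12/120 ≈ 0.9000

0.9000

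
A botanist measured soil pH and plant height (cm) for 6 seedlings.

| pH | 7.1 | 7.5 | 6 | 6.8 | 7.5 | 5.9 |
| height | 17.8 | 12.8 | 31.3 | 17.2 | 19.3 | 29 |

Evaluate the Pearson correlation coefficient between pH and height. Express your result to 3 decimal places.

-0.904

n = 6, Σx = 40.8, Σy = 127.4, Σx² = 279.96, Σy² = 2969.7, Σxy = 842.99
nΣxy − ΣxΣy = 5057.94 − 5197.92 = -139.98
nΣx² − (Σx)² = 1679.76 − 1664.64 = 15.12; nΣy² − (Σy)² = 17818.2 − 16230.76 = 1587.44
r = -139.98 / √(15.12 × 1587.44) = -139.98 / 154.9261 ≈ -0.904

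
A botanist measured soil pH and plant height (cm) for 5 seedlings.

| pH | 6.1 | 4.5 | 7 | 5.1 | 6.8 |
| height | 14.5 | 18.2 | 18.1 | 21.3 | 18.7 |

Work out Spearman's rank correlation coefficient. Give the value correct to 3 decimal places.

Rank pH: 3, 1, 5, 2, 4
Rank height: 1, 3, 2, 5, 4
d = rank(pH) − rank(height): 2, -2, 3, -3, 0; Σd² = 26
ρ = 1 − 6Σd² / [n(n²−1)] = 1 − 6×26 / (5×24) = 1 − 156/120 ≈ -0.300

-0.300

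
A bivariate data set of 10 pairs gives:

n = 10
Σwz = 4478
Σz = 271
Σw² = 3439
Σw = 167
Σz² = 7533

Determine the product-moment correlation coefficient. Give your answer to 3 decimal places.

r = (nΣwz − ΣwΣz) / √[(nΣw² − (Σw)²)(nΣz² − (Σz)²)]
Numerator: 10×4478 − 167×271 = -477
Denominator: √[(34390 − 27889)(75330 − 73441)] = √[6501 × 1889] = 3504.3386
r = -477 / 3504.3386 ≈ -0.136

-0.136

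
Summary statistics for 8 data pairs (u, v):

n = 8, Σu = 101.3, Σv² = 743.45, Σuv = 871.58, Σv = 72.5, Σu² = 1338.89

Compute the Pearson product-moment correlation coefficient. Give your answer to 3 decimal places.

-0.667

r = (nΣuv − ΣuΣv) / √[(nΣu² − (Σu)²)(nΣv² − (Σv)²)]
Numerator: 8×871.58 − 101.3×72.5 = -371.61
Denominator: √[(10711.12 − 10261.69)(5947.6 − 5256.25)] = √[449.43 × 691.35] = 557.4167
r = -371.61 / 557.4167 ≈ -0.667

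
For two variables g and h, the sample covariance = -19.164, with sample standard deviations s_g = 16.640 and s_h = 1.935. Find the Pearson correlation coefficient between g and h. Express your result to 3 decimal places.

r = Cov(g,h) / (s_g · s_h) = -19.164 / (16.640 × 1.935)
  = -19.164 / 32.1984 ≈ -0.595

-0.595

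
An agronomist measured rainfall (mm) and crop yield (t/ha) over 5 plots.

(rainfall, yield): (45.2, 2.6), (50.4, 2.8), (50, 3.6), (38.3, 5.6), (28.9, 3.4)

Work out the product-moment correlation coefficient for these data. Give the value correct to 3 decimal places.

n = 5, Σx = 212.8, Σy = 18, Σx² = 9385.3, Σy² = 70.48, Σxy = 751.38
nΣxy − ΣxΣy = 3756.9 − 3830.4 = -73.5
nΣx² − (Σx)² = 46926.5 − 45283.84 = 1642.66; nΣy² − (Σy)² = 352.4 − 324 = 28.4
r = -73.5 / √(1642.66 × 28.4) = -73.5 / 215.9897 ≈ -0.340

-0.340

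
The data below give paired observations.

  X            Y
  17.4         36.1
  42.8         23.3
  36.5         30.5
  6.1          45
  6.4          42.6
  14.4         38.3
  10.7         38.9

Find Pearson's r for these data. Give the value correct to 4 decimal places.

-0.9720

n = 7, ΣX = 134.3, ΣY = 254.7, ΣX² = 3866.87, ΣY² = 9596.21, ΣXY = 4253.52
nΣXY − ΣXΣY = 29774.64 − 34206.21 = -4431.57
nΣX² − (ΣX)² = 27068.09 − 18036.49 = 9031.6; nΣY² − (ΣY)² = 67173.47 − 64872.09 = 2301.38
r = -4431.57 / √(9031.6 × 2301.38) = -4431.57 / 4559.0727 ≈ -0.9720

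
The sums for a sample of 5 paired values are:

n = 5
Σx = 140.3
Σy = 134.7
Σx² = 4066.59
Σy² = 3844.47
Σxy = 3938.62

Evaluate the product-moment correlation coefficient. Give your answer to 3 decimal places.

r = (nΣxy − ΣxΣy) / √[(nΣx² − (Σx)²)(nΣy² − (Σy)²)]
Numerator: 5×3938.62 − 140.3×134.7 = 794.69
Denominator: √[(20332.95 − 19684.09)(19222.35 − 18144.09)] = √[648.86 × 1078.26] = 836.4447
r = 794.69 / 836.4447 ≈ 0.950

0.950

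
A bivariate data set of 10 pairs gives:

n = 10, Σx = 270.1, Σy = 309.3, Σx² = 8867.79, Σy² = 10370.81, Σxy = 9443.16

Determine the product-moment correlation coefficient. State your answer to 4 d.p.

0.9684

r = (nΣxy − ΣxΣy) / √[(nΣx² − (Σx)²)(nΣy² − (Σy)²)]
Numerator: 10×9443.16 − 270.1×309.3 = 10889.67
Denominator: √[(88677.9 − 72954.01)(103708.1 − 95666.49)] = √[15723.89 × 8041.61] = 11244.7940
r = 10889.67 / 11244.7940 ≈ 0.9684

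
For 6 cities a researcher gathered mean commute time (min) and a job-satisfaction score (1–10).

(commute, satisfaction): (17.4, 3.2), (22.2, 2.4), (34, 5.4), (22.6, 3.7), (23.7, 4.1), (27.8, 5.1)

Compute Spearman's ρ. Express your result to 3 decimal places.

Rank commute: 1, 2, 6, 3, 4, 5
Rank satisfaction: 2, 1, 6, 3, 4, 5
d = rank(commute) − rank(satisfaction): -1, 1, 0, 0, 0, 0; Σd² = 2
ρ = 1 − 6Σd² / [n(n²−1)] = 1 − 6×2 / (6×35) = 1 − 12/210 ≈ 0.943

0.943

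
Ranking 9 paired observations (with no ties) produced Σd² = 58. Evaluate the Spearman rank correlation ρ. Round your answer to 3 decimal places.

ρ = 1 − 6Σd² / [n(n²−1)] = 1 − 6×58 / (9×80)
  = 1 − 348/720 = 1 − 0.4833 ≈ 0.517

0.517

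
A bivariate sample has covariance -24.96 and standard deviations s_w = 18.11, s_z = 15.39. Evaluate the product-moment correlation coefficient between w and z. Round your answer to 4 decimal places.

-0.0896

r = Cov(w,z) / (s_w · s_z) = -24.96 / (18.11 × 15.39)
  = -24.96 / 278.7129 ≈ -0.0896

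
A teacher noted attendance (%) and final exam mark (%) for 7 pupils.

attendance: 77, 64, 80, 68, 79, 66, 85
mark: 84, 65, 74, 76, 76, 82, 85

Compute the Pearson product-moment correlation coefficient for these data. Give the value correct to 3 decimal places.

0.508

n = 7, Σx = 519, Σy = 542, Σx² = 38871, Σy² = 42258, Σxy = 40357
nΣxy − ΣxΣy = 282499 − 281298 = 1201
nΣx² − (Σx)² = 272097 − 269361 = 2736; nΣy² − (Σy)² = 295806 − 293764 = 2042
r = 1201 / √(2736 × 2042) = 1201 / 2363.6650 ≈ 0.508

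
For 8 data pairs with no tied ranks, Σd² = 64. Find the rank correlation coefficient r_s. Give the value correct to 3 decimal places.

ρ = 1 − 6Σd² / [n(n²−1)] = 1 − 6×64 / (8×63)
  = 1 − 384/504 = 1 − 0.7619 ≈ 0.238

0.238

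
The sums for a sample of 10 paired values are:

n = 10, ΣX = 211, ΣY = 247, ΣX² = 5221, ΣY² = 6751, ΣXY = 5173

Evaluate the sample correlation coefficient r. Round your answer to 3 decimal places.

-0.055

r = (nΣXY − ΣXΣY) / √[(nΣX² − (ΣX)²)(nΣY² − (ΣY)²)]
Numerator: 10×5173 − 211×247 = -387
Denominator: √[(52210 − 44521)(67510 − 61009)] = √[7689 × 6501] = 7070.0912
r = -387 / 7070.0912 ≈ -0.055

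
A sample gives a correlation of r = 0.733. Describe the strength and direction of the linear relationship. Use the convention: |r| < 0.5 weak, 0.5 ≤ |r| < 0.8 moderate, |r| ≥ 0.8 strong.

r = 0.733 > 0 so the relationship is positive.
|r| = 0.733, which falls in the moderate range.

moderate positive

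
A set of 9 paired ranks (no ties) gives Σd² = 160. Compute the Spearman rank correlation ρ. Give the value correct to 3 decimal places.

ρ = 1 − 6Σd² / [n(n²−1)] = 1 − 6×160 / (9×80)
  = 1 − 960/720 = 1 − 1.3333 ≈ -0.333

-0.333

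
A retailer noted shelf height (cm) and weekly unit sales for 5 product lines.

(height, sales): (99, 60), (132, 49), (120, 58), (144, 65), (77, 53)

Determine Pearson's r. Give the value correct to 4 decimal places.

0.3093

n = 5, Σx = 572, Σy = 285, Σx² = 68290, Σy² = 16399, Σxy = 32809
nΣxy − ΣxΣy = 164045 − 163020 = 1025
nΣx² − (Σx)² = 341450 − 327184 = 14266; nΣy² − (Σy)² = 81995 − 81225 = 770
r = 1025 / √(14266 × 770) = 1025 / 3314.3355 ≈ 0.3093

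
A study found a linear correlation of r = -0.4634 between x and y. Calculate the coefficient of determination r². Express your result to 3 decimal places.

r² = (-0.4634)² = 0.215

0.215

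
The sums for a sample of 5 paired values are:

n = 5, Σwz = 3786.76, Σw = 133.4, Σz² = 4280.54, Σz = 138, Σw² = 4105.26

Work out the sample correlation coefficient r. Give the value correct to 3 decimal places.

r = (nΣwz − ΣwΣz) / √[(nΣw² − (Σw)²)(nΣz² − (Σz)²)]
Numerator: 5×3786.76 − 133.4×138 = 524.6
Denominator: √[(20526.3 − 17795.56)(21402.7 − 19044)] = √[2730.74 × 2358.7] = 2537.9118
r = 524.6 / 2537.9118 ≈ 0.207

0.207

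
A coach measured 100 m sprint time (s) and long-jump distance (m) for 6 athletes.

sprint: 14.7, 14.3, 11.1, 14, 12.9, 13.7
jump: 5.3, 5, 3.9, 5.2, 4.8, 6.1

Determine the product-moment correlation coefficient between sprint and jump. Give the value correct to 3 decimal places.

n = 6, Σx = 80.7, Σy = 30.3, Σx² = 1093.89, Σy² = 155.59, Σxy = 410.99
nΣxy − ΣxΣy = 2465.94 − 2445.21 = 20.73
nΣx² − (Σx)² = 6563.34 − 6512.49 = 50.85; nΣy² − (Σy)² = 933.54 − 918.09 = 15.45
r = 20.73 / √(50.85 × 15.45) = 20.73 / 28.0291 ≈ 0.740

0.740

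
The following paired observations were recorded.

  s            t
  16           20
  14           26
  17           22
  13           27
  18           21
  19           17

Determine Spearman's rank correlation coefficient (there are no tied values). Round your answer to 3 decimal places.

Rank s: 3, 2, 4, 1, 5, 6
Rank t: 2, 5, 4, 6, 3, 1
d = rank(s) − rank(t): 1, -3, 0, -5, 2, 5; Σd² = 64
ρ = 1 − 6Σd² / [n(n²−1)] = 1 − 6×64 / (6×35) = 1 − 384/210 ≈ -0.829

-0.829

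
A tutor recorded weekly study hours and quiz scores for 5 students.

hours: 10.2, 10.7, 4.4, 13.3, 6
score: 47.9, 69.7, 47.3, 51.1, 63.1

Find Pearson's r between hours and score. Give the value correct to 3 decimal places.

n = 5, Σx = 44.6, Σy = 279.1, Σx² = 450.78, Σy² = 15982.61, Σxy = 2500.72
nΣxy − ΣxΣy = 12503.6 − 12447.86 = 55.74
nΣx² − (Σx)² = 2253.9 − 1989.16 = 264.74; nΣy² − (Σy)² = 79913.05 − 77896.81 = 2016.24
r = 55.74 / √(264.74 × 2016.24) = 55.74 / 730.6021 ≈ 0.076

0.076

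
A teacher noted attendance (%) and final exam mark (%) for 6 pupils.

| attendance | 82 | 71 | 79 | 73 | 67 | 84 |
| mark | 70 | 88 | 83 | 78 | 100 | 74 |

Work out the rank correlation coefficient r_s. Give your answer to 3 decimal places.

Rank attendance: 5, 2, 4, 3, 1, 6
Rank mark: 1, 5, 4, 3, 6, 2
d = rank(attendance) − rank(mark): 4, -3, 0, 0, -5, 4; Σd² = 66
ρ = 1 − 6Σd² / [n(n²−1)] = 1 − 6×66 / (6×35) = 1 − 396/210 ≈ -0.886

-0.886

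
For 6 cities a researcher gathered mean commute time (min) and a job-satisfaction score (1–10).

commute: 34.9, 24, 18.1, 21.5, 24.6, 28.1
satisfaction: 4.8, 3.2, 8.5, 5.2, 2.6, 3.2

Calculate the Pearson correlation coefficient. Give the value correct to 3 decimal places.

-0.463

n = 6, Σx = 151.2, Σy = 27.5, Σx² = 3978.64, Σy² = 149.57, Σxy = 663.85
nΣxy − ΣxΣy = 3983.1 − 4158 = -174.9
nΣx² − (Σx)² = 23871.84 − 22861.44 = 1010.4; nΣy² − (Σy)² = 897.42 − 756.25 = 141.17
r = -174.9 / √(1010.4 × 141.17) = -174.9 / 377.6747 ≈ -0.463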